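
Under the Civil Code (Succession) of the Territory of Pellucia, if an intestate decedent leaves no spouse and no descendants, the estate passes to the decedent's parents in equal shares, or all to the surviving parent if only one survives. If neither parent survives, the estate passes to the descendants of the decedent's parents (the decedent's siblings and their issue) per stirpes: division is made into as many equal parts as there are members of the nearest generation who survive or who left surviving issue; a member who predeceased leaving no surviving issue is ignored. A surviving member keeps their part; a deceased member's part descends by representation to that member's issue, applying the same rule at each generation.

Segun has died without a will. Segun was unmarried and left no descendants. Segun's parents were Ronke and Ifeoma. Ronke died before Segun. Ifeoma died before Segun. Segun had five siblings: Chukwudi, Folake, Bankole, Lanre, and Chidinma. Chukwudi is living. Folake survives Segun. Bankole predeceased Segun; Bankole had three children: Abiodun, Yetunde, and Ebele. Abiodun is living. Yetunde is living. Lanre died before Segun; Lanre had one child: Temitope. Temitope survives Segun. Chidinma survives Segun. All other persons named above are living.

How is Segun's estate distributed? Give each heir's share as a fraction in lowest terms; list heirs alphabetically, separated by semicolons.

Abiodun 1/15; Chidinma 1/5; Chukwudi 1/5; Ebele 1/15; Folake 1/5; Temitope 1/5; Yetunde 1/15

Neither parent survives and there are no descendants, so the estate passes to Segun's siblings and their issue per stirpes.
The estate is divided into 5 equal shares of 1/5 among Chukwudi, Folake, Bankole, Lanre, Chidinma.
Chukwudi is living and takes 1/5.
Folake is living and takes 1/5.
Bankole predeceased; the 1/5 allotted to Bankole's branch passes to Bankole's issue by representation.
The 1/5 is divided into 3 equal shares of 1/15 among Abiodun, Yetunde, Ebele.
Abiodun is living and takes 1/15.
Yetunde is living and takes 1/15.
Ebele is living and takes 1/15.
Lanre predeceased; the 1/5 allotted to Lanre's branch passes to Lanre's issue by representation.
Temitope is the sole taker at this level and receives the full 1/5.
Chidinma is living and takes 1/5.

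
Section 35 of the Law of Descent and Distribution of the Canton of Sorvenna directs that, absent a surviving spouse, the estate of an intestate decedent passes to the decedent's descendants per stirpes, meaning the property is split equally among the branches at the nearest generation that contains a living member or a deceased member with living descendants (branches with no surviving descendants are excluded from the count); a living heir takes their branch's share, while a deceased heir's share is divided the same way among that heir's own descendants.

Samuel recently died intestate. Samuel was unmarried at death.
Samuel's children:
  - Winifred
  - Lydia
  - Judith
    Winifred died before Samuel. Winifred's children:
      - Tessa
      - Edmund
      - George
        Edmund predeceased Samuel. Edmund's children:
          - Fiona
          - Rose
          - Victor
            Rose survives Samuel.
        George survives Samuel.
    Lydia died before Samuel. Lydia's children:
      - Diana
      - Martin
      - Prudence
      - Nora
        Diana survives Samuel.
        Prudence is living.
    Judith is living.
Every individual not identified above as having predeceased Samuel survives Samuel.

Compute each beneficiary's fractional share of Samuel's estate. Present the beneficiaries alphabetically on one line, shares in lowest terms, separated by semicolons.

There is no surviving spouse, so the entire estate passes to Samuel's descendants per stirpes.
The estate is divided into 3 equal shares of 1/3 among Winifred, Lydia, Judith.
Winifred predeceased; the 1/3 allotted to Winifred's branch passes to Winifred's issue by representation.
The 1/3 is divided into 3 equal shares of 1/9 among Tessa, Edmund, George.
Tessa is living and takes 1/9.
Edmund predeceased; the 1/9 allotted to Edmund's branch passes to Edmund's issue by representation.
The 1/9 is divided into 3 equal shares of 1/27 among Fiona, Rose, Victor.
Fiona is living and takes 1/27.
Rose is living and takes 1/27.
Victor is living and takes 1/27.
George is living and takes 1/9.
Lydia predeceased; the 1/3 allotted to Lydia's branch passes to Lydia's issue by representation.
The 1/3 is divided into 4 equal shares of 1/12 among Diana, Martin, Prudence, Nora.
Diana is living and takes 1/12.
Martin is living and takes 1/12.
Prudence is living and takes 1/12.
Nora is living and takes 1/12.
Judith is living and takes 1/3.

Diana 1/12; Fiona 1/27; George 1/9; Judith 1/3; Martin 1/12; Nora 1/12; Prudence 1/12; Rose 1/27; Tessa 1/9; Victor 1/27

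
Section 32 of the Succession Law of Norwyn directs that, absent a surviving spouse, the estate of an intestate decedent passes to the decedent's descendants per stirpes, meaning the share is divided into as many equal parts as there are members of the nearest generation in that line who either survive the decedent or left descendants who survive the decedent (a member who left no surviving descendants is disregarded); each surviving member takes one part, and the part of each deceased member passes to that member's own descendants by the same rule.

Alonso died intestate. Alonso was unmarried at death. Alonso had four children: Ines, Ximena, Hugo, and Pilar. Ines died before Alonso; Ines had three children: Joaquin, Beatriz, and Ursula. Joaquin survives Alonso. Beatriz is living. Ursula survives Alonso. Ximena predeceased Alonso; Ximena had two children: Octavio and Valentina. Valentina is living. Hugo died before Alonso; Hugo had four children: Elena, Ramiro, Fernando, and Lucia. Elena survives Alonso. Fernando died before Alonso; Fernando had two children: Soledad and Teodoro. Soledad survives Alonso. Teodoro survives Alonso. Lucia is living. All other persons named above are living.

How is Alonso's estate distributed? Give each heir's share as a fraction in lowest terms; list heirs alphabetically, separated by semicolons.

There is no surviving spouse, so the entire estate passes to Alonso's descendants per stirpes.
The estate is divided into 4 equal shares of 1/4 among Ines, Ximena, Hugo, Pilar.
Ines predeceased; the 1/4 allotted to Ines's branch passes to Ines's issue by representation.
The 1/4 is divided into 3 equal shares of 1/12 among Joaquin, Beatriz, Ursula.
Joaquin is living and takes 1/12.
Beatriz is living and takes 1/12.
Ursula is living and takes 1/12.
Ximena predeceased; the 1/4 allotted to Ximena's branch passes to Ximena's issue by representation.
The 1/4 is divided into 2 equal shares of 1/8 among Octavio, Valentina.
Octavio is living and takes 1/8.
Valentina is living and takes 1/8.
Hugo predeceased; the 1/4 allotted to Hugo's branch passes to Hugo's issue by representation.
The 1/4 is divided into 4 equal shares of 1/16 among Elena, Ramiro, Fernando, Lucia.
Elena is living and takes 1/16.
Ramiro is living and takes 1/16.
Fernando predeceased; the 1/16 allotted to Fernando's branch passes to Fernando's issue by representation.
The 1/16 is divided into 2 equal shares of 1/32 among Soledad, Teodoro.
Soledad is living and takes 1/32.
Teodoro is living and takes 1/32.
Lucia is living and takes 1/16.
Pilar is living and takes 1/4.

Beatriz 1/12; Elena 1/16; Joaquin 1/12; Lucia 1/16; Octavio 1/8; Pilar 1/4; Ramiro 1/16; Soledad 1/32; Teodoro 1/32; Ursula 1/12; Valentina 1/8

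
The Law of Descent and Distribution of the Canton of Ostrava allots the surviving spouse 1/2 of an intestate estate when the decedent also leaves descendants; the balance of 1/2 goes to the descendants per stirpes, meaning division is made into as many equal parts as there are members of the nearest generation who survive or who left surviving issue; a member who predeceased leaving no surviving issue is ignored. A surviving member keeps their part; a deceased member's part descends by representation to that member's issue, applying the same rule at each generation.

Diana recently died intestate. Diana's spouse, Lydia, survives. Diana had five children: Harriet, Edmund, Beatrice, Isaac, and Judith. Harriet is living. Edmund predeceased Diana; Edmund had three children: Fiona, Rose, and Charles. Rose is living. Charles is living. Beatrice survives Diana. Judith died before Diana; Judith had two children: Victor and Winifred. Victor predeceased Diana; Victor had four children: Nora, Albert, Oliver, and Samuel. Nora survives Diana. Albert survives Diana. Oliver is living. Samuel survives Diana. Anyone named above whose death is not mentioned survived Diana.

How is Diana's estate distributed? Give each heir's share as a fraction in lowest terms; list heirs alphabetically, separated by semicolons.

Lydia, as surviving spouse, takes 1/2.
The remaining 1/2 passes to Diana's descendants per stirpes.
The 1/2 is divided into 5 equal shares of 1/10 among Harriet, Edmund, Beatrice, Isaac, Judith.
Harriet is living and takes 1/10.
Edmund predeceased; the 1/10 allotted to Edmund's branch passes to Edmund's issue by representation.
The 1/10 is divided into 3 equal shares of 1/30 among Fiona, Rose, Charles.
Fiona is living and takes 1/30.
Rose is living and takes 1/30.
Charles is living and takes 1/30.
Beatrice is living and takes 1/10.
Isaac is living and takes 1/10.
Judith predeceased; the 1/10 allotted to Judith's branch passes to Judith's issue by representation.
The 1/10 is divided into 2 equal shares of 1/20 among Victor, Winifred.
Victor predeceased; the 1/20 allotted to Victor's branch passes to Victor's issue by representation.
The 1/20 is divided into 4 equal shares of 1/80 among Nora, Albert, Oliver, Samuel.
Nora is living and takes 1/80.
Albert is living and takes 1/80.
Oliver is living and takes 1/80.
Samuel is living and takes 1/80.
Winifred is living and takes 1/20.

Albert 1/80; Beatrice 1/10; Charles 1/30; Fiona 1/30; Harriet 1/10; Isaac 1/10; Lydia 1/2; Nora 1/80; Oliver 1/80; Rose 1/30; Samuel 1/80; Winifred 1/20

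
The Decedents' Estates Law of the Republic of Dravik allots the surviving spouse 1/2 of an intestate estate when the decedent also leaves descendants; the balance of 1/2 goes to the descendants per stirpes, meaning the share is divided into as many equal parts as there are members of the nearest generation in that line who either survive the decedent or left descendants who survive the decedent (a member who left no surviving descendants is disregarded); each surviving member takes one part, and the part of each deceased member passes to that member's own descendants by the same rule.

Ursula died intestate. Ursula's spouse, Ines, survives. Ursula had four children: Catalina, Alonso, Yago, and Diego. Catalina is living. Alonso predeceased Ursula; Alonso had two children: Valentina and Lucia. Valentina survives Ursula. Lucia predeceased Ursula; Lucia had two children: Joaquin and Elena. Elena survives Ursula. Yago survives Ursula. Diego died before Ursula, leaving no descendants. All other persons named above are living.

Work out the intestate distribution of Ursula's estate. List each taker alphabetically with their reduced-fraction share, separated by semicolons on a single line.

Catalina 1/6; Elena 1/24; Ines 1/2; Joaquin 1/24; Valentina 1/12; Yago 1/6

Ines, as surviving spouse, takes 1/2.
The remaining 1/2 passes to Ursula's descendants per stirpes.
Diego left no surviving issue, so that branch lapses and is disregarded.
The 1/2 is divided into 3 equal shares of 1/6 among Catalina, Alonso, Yago.
Catalina is living and takes 1/6.
Alonso predeceased; the 1/6 allotted to Alonso's branch passes to Alonso's issue by representation.
The 1/6 is divided into 2 equal shares of 1/12 among Valentina, Lucia.
Valentina is living and takes 1/12.
Lucia predeceased; the 1/12 allotted to Lucia's branch passes to Lucia's issue by representation.
The 1/12 is divided into 2 equal shares of 1/24 among Joaquin, Elena.
Joaquin is living and takes 1/24.
Elena is living and takes 1/24.
Yago is living and takes 1/6.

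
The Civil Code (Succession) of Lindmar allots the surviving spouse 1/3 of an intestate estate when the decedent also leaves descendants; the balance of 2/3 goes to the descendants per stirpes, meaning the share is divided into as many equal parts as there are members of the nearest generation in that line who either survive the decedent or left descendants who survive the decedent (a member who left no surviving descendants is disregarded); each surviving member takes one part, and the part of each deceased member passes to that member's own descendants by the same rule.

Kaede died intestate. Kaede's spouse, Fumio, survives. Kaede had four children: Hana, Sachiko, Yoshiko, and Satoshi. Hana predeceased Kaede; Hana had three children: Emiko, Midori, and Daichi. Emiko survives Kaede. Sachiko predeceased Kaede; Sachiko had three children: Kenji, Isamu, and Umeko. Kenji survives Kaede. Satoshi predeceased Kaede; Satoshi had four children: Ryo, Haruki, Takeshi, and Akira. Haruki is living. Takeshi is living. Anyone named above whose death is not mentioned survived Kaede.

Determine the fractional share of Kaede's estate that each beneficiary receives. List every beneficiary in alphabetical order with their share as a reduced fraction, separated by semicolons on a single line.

Fumio, as surviving spouse, takes 1/3.
The remaining 2/3 passes to Kaede's descendants per stirpes.
The 2/3 is divided into 4 equal shares of 1/6 among Hana, Sachiko, Yoshiko, Satoshi.
Hana predeceased; the 1/6 allotted to Hana's branch passes to Hana's issue by representation.
The 1/6 is divided into 3 equal shares of 1/18 among Emiko, Midori, Daichi.
Emiko is living and takes 1/18.
Midori is living and takes 1/18.
Daichi is living and takes 1/18.
Sachiko predeceased; the 1/6 allotted to Sachiko's branch passes to Sachiko's issue by representation.
The 1/6 is divided into 3 equal shares of 1/18 among Kenji, Isamu, Umeko.
Kenji is living and takes 1/18.
Isamu is living and takes 1/18.
Umeko is living and takes 1/18.
Yoshiko is living and takes 1/6.
Satoshi predeceased; the 1/6 allotted to Satoshi's branch passes to Satoshi's issue by representation.
The 1/6 is divided into 4 equal shares of 1/24 among Ryo, Haruki, Takeshi, Akira.
Ryo is living and takes 1/24.
Haruki is living and takes 1/24.
Takeshi is living and takes 1/24.
Akira is living and takes 1/24.

Akira 1/24; Daichi 1/18; Emiko 1/18; Fumio 1/3; Haruki 1/24; Isamu 1/18; Kenji 1/18; Midori 1/18; Ryo 1/24; Takeshi 1/24; Umeko 1/18; Yoshiko 1/6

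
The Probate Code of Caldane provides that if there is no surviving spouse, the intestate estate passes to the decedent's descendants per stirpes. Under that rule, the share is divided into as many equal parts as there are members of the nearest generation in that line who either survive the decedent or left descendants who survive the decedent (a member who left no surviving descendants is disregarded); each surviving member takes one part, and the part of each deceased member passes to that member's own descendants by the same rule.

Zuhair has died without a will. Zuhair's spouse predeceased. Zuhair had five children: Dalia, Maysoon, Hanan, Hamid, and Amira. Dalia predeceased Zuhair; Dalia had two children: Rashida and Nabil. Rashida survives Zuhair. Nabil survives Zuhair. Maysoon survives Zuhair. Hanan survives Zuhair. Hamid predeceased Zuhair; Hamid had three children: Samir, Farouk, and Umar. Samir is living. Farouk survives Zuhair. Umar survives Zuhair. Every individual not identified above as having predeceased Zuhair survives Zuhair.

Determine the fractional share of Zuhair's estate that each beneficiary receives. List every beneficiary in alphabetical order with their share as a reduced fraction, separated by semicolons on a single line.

There is no surviving spouse, so the entire estate passes to Zuhair's descendants per stirpes.
The estate is divided into 5 equal shares of 1/5 among Dalia, Maysoon, Hanan, Hamid, Amira.
Dalia predeceased; the 1/5 allotted to Dalia's branch passes to Dalia's issue by representation.
The 1/5 is divided into 2 equal shares of 1/10 among Rashida, Nabil.
Rashida is living and takes 1/10.
Nabil is living and takes 1/10.
Maysoon is living and takes 1/5.
Hanan is living and takes 1/5.
Hamid predeceased; the 1/5 allotted to Hamid's branch passes to Hamid's issue by representation.
The 1/5 is divided into 3 equal shares of 1/15 among Samir, Farouk, Umar.
Samir is living and takes 1/15.
Farouk is living and takes 1/15.
Umar is living and takes 1/15.
Amira is living and takes 1/5.

Amira 1/5; Farouk 1/15; Hanan 1/5; Maysoon 1/5; Nabil 1/10; Rashida 1/10; Samir 1/15; Umar 1/15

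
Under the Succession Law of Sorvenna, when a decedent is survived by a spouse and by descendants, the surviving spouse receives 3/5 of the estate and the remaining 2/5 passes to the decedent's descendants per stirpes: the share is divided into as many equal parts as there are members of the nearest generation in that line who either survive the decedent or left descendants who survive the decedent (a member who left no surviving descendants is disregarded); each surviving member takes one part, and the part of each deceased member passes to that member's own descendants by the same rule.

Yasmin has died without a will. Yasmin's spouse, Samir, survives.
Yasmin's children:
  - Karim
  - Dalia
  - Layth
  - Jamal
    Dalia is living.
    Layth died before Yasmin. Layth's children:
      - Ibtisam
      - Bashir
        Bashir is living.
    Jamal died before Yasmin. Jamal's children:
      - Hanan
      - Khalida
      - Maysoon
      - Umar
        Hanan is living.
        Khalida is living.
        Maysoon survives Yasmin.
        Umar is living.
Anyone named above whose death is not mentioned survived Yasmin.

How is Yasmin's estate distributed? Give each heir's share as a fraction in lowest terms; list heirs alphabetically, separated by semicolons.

Bashir 1/20; Dalia 1/10; Hanan 1/40; Ibtisam 1/20; Karim 1/10; Khalida 1/40; Maysoon 1/40; Samir 3/5; Umar 1/40

Samir, as surviving spouse, takes 3/5.
The remaining 2/5 passes to Yasmin's descendants per stirpes.
The 2/5 is divided into 4 equal shares of 1/10 among Karim, Dalia, Layth, Jamal.
Karim is living and takes 1/10.
Dalia is living and takes 1/10.
Layth predeceased; the 1/10 allotted to Layth's branch passes to Layth's issue by representation.
The 1/10 is divided into 2 equal shares of 1/20 among Ibtisam, Bashir.
Ibtisam is living and takes 1/20.
Bashir is living and takes 1/20.
Jamal predeceased; the 1/10 allotted to Jamal's branch passes to Jamal's issue by representation.
The 1/10 is divided into 4 equal shares of 1/40 among Hanan, Khalida, Maysoon, Umar.
Hanan is living and takes 1/40.
Khalida is living and takes 1/40.
Maysoon is living and takes 1/40.
Umar is living and takes 1/40.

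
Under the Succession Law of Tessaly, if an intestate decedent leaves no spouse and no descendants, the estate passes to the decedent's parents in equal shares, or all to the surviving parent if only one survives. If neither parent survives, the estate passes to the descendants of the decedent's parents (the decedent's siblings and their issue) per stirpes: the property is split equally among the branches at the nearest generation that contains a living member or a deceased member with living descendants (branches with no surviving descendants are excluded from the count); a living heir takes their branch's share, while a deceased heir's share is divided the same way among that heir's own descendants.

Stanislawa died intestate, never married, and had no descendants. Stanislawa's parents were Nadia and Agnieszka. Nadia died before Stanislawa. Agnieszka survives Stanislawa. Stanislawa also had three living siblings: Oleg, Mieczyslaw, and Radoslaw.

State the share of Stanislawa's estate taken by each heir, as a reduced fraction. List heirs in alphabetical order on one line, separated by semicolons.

Only one parent, Agnieszka, survives, so Agnieszka takes the entire estate. The siblings take nothing because a surviving parent has priority.

Agnieszka 1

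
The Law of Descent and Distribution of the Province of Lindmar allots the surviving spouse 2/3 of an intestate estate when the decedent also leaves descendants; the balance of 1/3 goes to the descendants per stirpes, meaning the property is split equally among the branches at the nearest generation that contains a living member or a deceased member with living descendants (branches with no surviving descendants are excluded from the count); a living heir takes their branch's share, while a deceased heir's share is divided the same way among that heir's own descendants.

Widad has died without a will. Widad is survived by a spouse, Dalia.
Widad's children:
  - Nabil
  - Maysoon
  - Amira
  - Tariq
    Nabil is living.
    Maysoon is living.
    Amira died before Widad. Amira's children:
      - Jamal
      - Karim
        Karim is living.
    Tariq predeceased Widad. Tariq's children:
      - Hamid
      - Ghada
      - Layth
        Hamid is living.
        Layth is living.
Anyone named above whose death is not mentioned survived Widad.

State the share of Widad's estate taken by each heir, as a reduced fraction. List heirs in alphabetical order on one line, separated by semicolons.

Dalia, as surviving spouse, takes 2/3.
The remaining 1/3 passes to Widad's descendants per stirpes.
The 1/3 is divided into 4 equal shares of 1/12 among Nabil, Maysoon, Amira, Tariq.
Nabil is living and takes 1/12.
Maysoon is living and takes 1/12.
Amira predeceased; the 1/12 allotted to Amira's branch passes to Amira's issue by representation.
The 1/12 is divided into 2 equal shares of 1/24 among Jamal, Karim.
Jamal is living and takes 1/24.
Karim is living and takes 1/24.
Tariq predeceased; the 1/12 allotted to Tariq's branch passes to Tariq's issue by representation.
The 1/12 is divided into 3 equal shares of 1/36 among Hamid, Ghada, Layth.
Hamid is living and takes 1/36.
Ghada is living and takes 1/36.
Layth is living and takes 1/36.

Dalia 2/3; Ghada 1/36; Hamid 1/36; Jamal 1/24; Karim 1/24; Layth 1/36; Maysoon 1/12; Nabil 1/12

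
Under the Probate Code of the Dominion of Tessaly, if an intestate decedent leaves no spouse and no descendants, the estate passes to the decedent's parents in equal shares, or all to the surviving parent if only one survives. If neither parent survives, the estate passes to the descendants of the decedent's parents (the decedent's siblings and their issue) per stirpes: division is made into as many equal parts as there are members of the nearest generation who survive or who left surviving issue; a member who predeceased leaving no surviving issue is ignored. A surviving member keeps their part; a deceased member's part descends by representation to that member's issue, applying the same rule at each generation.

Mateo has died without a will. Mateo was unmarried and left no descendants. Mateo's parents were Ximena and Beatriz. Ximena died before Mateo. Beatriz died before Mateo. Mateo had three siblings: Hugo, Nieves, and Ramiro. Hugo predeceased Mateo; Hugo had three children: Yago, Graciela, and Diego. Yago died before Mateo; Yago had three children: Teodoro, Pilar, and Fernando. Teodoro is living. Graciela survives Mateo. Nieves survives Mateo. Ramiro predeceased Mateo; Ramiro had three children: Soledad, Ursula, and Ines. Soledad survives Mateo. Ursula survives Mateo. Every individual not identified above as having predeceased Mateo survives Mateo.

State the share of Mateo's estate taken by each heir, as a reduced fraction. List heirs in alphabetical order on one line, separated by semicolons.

Diego 1/9; Fernando 1/27; Graciela 1/9; Ines 1/9; Nieves 1/3; Pilar 1/27; Soledad 1/9; Teodoro 1/27; Ursula 1/9

Neither parent survives and there are no descendants, so the estate passes to Mateo's siblings and their issue per stirpes.
The estate is divided into 3 equal shares of 1/3 among Hugo, Nieves, Ramiro.
Hugo predeceased; the 1/3 allotted to Hugo's branch passes to Hugo's issue by representation.
The 1/3 is divided into 3 equal shares of 1/9 among Yago, Graciela, Diego.
Yago predeceased; the 1/9 allotted to Yago's branch passes to Yago's issue by representation.
The 1/9 is divided into 3 equal shares of 1/27 among Teodoro, Pilar, Fernando.
Teodoro is living and takes 1/27.
Pilar is living and takes 1/27.
Fernando is living and takes 1/27.
Graciela is living and takes 1/9.
Diego is living and takes 1/9.
Nieves is living and takes 1/3.
Ramiro predeceased; the 1/3 allotted to Ramiro's branch passes to Ramiro's issue by representation.
The 1/3 is divided into 3 equal shares of 1/9 among Soledad, Ursula, Ines.
Soledad is living and takes 1/9.
Ursula is living and takes 1/9.
Ines is living and takes 1/9.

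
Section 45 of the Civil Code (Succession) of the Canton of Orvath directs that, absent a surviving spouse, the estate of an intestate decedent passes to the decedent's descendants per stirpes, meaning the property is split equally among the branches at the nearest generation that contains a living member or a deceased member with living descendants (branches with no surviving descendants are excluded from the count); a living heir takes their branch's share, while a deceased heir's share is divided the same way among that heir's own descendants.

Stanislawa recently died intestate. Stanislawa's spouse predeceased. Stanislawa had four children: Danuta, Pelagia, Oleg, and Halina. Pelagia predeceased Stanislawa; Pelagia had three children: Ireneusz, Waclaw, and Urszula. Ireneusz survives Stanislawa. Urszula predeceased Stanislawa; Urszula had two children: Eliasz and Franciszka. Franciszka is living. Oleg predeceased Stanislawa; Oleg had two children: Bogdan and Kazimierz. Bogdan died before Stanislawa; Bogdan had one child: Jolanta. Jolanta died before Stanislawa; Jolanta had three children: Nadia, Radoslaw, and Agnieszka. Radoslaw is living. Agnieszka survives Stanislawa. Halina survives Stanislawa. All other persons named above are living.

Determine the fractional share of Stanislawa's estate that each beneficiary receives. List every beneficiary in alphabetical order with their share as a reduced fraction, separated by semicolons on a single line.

There is no surviving spouse, so the entire estate passes to Stanislawa's descendants per stirpes.
The estate is divided into 4 equal shares of 1/4 among Danuta, Pelagia, Oleg, Halina.
Danuta is living and takes 1/4.
Pelagia predeceased; the 1/4 allotted to Pelagia's branch passes to Pelagia's issue by representation.
The 1/4 is divided into 3 equal shares of 1/12 among Ireneusz, Waclaw, Urszula.
Ireneusz is living and takes 1/12.
Waclaw is living and takes 1/12.
Urszula predeceased; the 1/12 allotted to Urszula's branch passes to Urszula's issue by representation.
The 1/12 is divided into 2 equal shares of 1/24 among Eliasz, Franciszka.
Eliasz is living and takes 1/24.
Franciszka is living and takes 1/24.
Oleg predeceased; the 1/4 allotted to Oleg's branch passes to Oleg's issue by representation.
The 1/4 is divided into 2 equal shares of 1/8 among Bogdan, Kazimierz.
Bogdan predeceased; the 1/8 allotted to Bogdan's branch passes to Bogdan's issue by representation.
Jolanta's line is the sole branch at this level, so the full 1/8 passes to Jolanta's issue by representation.
The 1/8 is divided into 3 equal shares of 1/24 among Nadia, Radoslaw, Agnieszka.
Nadia is living and takes 1/24.
Radoslaw is living and takes 1/24.
Agnieszka is living and takes 1/24.
Kazimierz is living and takes 1/8.
Halina is living and takes 1/4.

Agnieszka 1/24; Danuta 1/4; Eliasz 1/24; Franciszka 1/24; Halina 1/4; Ireneusz 1/12; Kazimierz 1/8; Nadia 1/24; Radoslaw 1/24; Waclaw 1/12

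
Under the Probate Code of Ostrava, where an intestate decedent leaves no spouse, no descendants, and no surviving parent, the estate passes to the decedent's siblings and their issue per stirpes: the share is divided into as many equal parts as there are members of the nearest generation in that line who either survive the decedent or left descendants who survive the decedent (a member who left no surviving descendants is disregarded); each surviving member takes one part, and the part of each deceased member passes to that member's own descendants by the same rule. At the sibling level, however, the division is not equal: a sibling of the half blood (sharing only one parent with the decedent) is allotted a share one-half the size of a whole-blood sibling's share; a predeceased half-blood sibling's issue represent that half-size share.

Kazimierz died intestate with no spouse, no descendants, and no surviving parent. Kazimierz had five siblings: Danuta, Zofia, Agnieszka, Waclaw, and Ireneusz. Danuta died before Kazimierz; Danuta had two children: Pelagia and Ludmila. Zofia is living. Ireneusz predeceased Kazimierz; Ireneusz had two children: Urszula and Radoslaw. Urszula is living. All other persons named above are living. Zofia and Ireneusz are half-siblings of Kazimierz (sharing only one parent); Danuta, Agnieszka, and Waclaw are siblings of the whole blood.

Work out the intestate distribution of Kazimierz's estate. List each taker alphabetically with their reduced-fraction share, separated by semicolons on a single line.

Agnieszka 1/4; Ludmila 1/8; Pelagia 1/8; Radoslaw 1/16; Urszula 1/16; Waclaw 1/4; Zofia 1/8

No spouse, descendants, or parent survives, so the estate passes to Kazimierz's siblings per stirpes.
Half-blood siblings count for one-half the weight of whole-blood siblings at the initial division.
Dividing 1 in proportion to weights (total weight 4): Danuta (weight 1) → 1/4; Zofia (weight 1/2) → 1/8; Agnieszka (weight 1) → 1/4; Waclaw (weight 1) → 1/4; Ireneusz (weight 1/2) → 1/8.
Danuta predeceased; the 1/4 allotted to Danuta's branch passes to Danuta's issue by representation.
The 1/4 is divided into 2 equal shares of 1/8 among Pelagia, Ludmila.
Pelagia is living and takes 1/8.
Ludmila is living and takes 1/8.
Zofia is living and takes 1/8.
Agnieszka is living and takes 1/4.
Waclaw is living and takes 1/4.
Ireneusz predeceased; the 1/8 allotted to Ireneusz's branch passes to Ireneusz's issue by representation.
The 1/8 is divided into 2 equal shares of 1/16 among Urszula, Radoslaw.
Urszula is living and takes 1/16.
Radoslaw is living and takes 1/16.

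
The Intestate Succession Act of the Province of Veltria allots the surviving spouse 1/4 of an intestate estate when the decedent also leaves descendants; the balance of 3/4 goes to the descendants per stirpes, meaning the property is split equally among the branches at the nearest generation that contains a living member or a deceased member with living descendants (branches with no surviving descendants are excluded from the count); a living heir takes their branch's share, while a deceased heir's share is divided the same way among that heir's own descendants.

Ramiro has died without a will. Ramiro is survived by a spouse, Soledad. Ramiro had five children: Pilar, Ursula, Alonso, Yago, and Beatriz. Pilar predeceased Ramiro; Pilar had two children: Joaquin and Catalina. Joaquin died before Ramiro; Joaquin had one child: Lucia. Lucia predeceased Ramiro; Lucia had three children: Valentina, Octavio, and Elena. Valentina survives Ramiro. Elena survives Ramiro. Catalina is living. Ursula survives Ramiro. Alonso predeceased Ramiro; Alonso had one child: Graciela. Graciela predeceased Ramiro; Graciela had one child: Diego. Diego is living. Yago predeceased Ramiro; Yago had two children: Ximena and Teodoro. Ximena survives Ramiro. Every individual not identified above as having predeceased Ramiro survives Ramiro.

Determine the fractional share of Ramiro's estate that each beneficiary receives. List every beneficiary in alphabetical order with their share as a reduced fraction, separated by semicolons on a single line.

Soledad, as surviving spouse, takes 1/4.
The remaining 3/4 passes to Ramiro's descendants per stirpes.
The 3/4 is divided into 5 equal shares of 3/20 among Pilar, Ursula, Alonso, Yago, Beatriz.
Pilar predeceased; the 3/20 allotted to Pilar's branch passes to Pilar's issue by representation.
The 3/20 is divided into 2 equal shares of 3/40 among Joaquin, Catalina.
Joaquin predeceased; the 3/40 allotted to Joaquin's branch passes to Joaquin's issue by representation.
Lucia's line is the sole branch at this level, so the full 3/40 passes to Lucia's issue by representation.
The 3/40 is divided into 3 equal shares of 1/40 among Valentina, Octavio, Elena.
Valentina is living and takes 1/40.
Octavio is living and takes 1/40.
Elena is living and takes 1/40.
Catalina is living and takes 3/40.
Ursula is living and takes 3/20.
Alonso predeceased; the 3/20 allotted to Alonso's branch passes to Alonso's issue by representation.
Graciela's line is the sole branch at this level, so the full 3/20 passes to Graciela's issue by representation.
Diego is the sole taker at this level and receives the full 3/20.
Yago predeceased; the 3/20 allotted to Yago's branch passes to Yago's issue by representation.
The 3/20 is divided into 2 equal shares of 3/40 among Ximena, Teodoro.
Ximena is living and takes 3/40.
Teodoro is living and takes 3/40.
Beatriz is living and takes 3/20.

Beatriz 3/20; Catalina 3/40; Diego 3/20; Elena 1/40; Octavio 1/40; Soledad 1/4; Teodoro 3/40; Ursula 3/20; Valentina 1/40; Ximena 3/40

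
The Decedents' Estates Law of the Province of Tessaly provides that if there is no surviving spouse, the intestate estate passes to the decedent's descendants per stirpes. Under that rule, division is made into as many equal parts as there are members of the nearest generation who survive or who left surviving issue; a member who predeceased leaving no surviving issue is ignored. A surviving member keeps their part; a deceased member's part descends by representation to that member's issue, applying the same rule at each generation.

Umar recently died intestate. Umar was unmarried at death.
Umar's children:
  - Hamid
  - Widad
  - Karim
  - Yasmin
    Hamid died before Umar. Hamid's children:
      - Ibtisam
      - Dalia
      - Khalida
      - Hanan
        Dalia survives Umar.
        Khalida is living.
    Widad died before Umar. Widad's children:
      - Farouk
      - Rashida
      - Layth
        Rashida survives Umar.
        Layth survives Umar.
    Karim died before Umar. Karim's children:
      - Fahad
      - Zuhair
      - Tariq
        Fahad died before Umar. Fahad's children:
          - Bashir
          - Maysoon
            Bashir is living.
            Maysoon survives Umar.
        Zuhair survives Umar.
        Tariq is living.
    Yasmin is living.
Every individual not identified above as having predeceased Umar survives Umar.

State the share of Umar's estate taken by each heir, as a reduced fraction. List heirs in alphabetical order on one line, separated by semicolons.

Bashir 1/24; Dalia 1/16; Farouk 1/12; Hanan 1/16; Ibtisam 1/16; Khalida 1/16; Layth 1/12; Maysoon 1/24; Rashida 1/12; Tariq 1/12; Yasmin 1/4; Zuhair 1/12

There is no surviving spouse, so the entire estate passes to Umar's descendants per stirpes.
The estate is divided into 4 equal shares of 1/4 among Hamid, Widad, Karim, Yasmin.
Hamid predeceased; the 1/4 allotted to Hamid's branch passes to Hamid's issue by representation.
The 1/4 is divided into 4 equal shares of 1/16 among Ibtisam, Dalia, Khalida, Hanan.
Ibtisam is living and takes 1/16.
Dalia is living and takes 1/16.
Khalida is living and takes 1/16.
Hanan is living and takes 1/16.
Widad predeceased; the 1/4 allotted to Widad's branch passes to Widad's issue by representation.
The 1/4 is divided into 3 equal shares of 1/12 among Farouk, Rashida, Layth.
Farouk is living and takes 1/12.
Rashida is living and takes 1/12.
Layth is living and takes 1/12.
Karim predeceased; the 1/4 allotted to Karim's branch passes to Karim's issue by representation.
The 1/4 is divided into 3 equal shares of 1/12 among Fahad, Zuhair, Tariq.
Fahad predeceased; the 1/12 allotted to Fahad's branch passes to Fahad's issue by representation.
The 1/12 is divided into 2 equal shares of 1/24 among Bashir, Maysoon.
Bashir is living and takes 1/24.
Maysoon is living and takes 1/24.
Zuhair is living and takes 1/12.
Tariq is living and takes 1/12.
Yasmin is living and takes 1/4.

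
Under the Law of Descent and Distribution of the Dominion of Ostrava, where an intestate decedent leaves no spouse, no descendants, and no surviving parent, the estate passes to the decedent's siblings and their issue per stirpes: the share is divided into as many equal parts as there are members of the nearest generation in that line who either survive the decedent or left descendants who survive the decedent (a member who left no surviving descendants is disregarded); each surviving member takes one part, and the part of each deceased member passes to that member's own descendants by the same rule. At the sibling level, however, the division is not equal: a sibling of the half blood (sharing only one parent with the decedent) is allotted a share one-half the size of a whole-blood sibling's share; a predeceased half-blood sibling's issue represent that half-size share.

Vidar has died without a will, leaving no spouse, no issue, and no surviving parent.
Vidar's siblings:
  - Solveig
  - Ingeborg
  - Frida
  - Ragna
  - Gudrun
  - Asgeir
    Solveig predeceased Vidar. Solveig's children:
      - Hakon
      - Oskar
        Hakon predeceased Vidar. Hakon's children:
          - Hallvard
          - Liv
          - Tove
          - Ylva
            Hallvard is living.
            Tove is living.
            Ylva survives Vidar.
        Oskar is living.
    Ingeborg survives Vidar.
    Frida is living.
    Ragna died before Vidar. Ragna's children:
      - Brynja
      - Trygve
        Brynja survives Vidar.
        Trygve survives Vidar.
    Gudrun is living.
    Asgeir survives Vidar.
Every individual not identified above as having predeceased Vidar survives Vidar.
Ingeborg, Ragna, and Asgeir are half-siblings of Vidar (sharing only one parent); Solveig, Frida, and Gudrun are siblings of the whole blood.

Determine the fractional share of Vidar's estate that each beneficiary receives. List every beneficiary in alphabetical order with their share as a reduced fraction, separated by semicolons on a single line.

No spouse, descendants, or parent survives, so the estate passes to Vidar's siblings per stirpes.
Half-blood siblings count for one-half the weight of whole-blood siblings at the initial division.
Dividing 1 in proportion to weights (total weight 9/2): Solveig (weight 1) → 2/9; Ingeborg (weight 1/2) → 1/9; Frida (weight 1) → 2/9; Ragna (weight 1/2) → 1/9; Gudrun (weight 1) → 2/9; Asgeir (weight 1/2) → 1/9.
Solveig predeceased; the 2/9 allotted to Solveig's branch passes to Solveig's issue by representation.
The 2/9 is divided into 2 equal shares of 1/9 among Hakon, Oskar.
Hakon predeceased; the 1/9 allotted to Hakon's branch passes to Hakon's issue by representation.
The 1/9 is divided into 4 equal shares of 1/36 among Hallvard, Liv, Tove, Ylva.
Hallvard is living and takes 1/36.
Liv is living and takes 1/36.
Tove is living and takes 1/36.
Ylva is living and takes 1/36.
Oskar is living and takes 1/9.
Ingeborg is living and takes 1/9.
Frida is living and takes 2/9.
Ragna predeceased; the 1/9 allotted to Ragna's branch passes to Ragna's issue by representation.
The 1/9 is divided into 2 equal shares of 1/18 among Brynja, Trygve.
Brynja is living and takes 1/18.
Trygve is living and takes 1/18.
Gudrun is living and takes 2/9.
Asgeir is living and takes 1/9.

Asgeir 1/9; Brynja 1/18; Frida 2/9; Gudrun 2/9; Hallvard 1/36; Ingeborg 1/9; Liv 1/36; Oskar 1/9; Tove 1/36; Trygve 1/18; Ylva 1/36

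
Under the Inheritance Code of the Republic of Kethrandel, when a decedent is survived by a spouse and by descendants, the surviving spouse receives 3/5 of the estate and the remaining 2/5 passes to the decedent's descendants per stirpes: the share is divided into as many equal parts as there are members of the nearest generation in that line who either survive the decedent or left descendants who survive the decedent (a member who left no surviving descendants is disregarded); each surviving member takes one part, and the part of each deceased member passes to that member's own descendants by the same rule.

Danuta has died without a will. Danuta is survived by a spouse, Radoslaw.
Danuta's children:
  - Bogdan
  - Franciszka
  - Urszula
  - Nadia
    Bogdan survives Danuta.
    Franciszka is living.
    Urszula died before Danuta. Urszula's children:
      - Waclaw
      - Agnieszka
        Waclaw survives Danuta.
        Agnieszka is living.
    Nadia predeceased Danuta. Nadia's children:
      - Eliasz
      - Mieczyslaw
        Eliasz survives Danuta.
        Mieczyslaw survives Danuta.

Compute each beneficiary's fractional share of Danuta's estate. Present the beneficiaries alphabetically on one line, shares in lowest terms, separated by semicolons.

Radoslaw, as surviving spouse, takes 3/5.
The remaining 2/5 passes to Danuta's descendants per stirpes.
The 2/5 is divided into 4 equal shares of 1/10 among Bogdan, Franciszka, Urszula, Nadia.
Bogdan is living and takes 1/10.
Franciszka is living and takes 1/10.
Urszula predeceased; the 1/10 allotted to Urszula's branch passes to Urszula's issue by representation.
The 1/10 is divided into 2 equal shares of 1/20 among Waclaw, Agnieszka.
Waclaw is living and takes 1/20.
Agnieszka is living and takes 1/20.
Nadia predeceased; the 1/10 allotted to Nadia's branch passes to Nadia's issue by representation.
The 1/10 is divided into 2 equal shares of 1/20 among Eliasz, Mieczyslaw.
Eliasz is living and takes 1/20.
Mieczyslaw is living and takes 1/20.

Agnieszka 1/20; Bogdan 1/10; Eliasz 1/20; Franciszka 1/10; Mieczyslaw 1/20; Radoslaw 3/5; Waclaw 1/20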